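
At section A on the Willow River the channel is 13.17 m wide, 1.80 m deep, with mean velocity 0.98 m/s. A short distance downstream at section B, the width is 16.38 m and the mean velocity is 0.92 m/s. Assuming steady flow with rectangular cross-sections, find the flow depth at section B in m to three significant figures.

1.54 m

Q = A₁V₁ = (13.17×1.80) × 0.98 = 23.23 m³/s
d₂ = Q/(b₂ V₂) = 23.23/(16.38×0.92) = 1.542 m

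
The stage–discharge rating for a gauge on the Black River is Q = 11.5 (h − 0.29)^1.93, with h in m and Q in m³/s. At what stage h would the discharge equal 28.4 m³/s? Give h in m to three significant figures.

1.89 m

h − h₀ = (Q/C)^(1/b) = (28.4/11.5)^(1/1.93) = 1.597 m
h = 0.29 + 1.597 = 1.887 m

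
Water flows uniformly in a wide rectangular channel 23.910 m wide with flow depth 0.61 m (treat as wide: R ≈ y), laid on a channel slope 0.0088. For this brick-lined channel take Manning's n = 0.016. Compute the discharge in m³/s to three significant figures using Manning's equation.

61.5 m³/s

A = b·y = 23.910 × 0.61 = 14.59 m²
Wide channel: R ≈ y = 0.61 m
Q = (1/n)·A·R^(2/3)·S^(1/2) = (1/0.016) × 14.59 × 0.6100^(2/3) × 0.0088^(1/2) = 61.51 m³/s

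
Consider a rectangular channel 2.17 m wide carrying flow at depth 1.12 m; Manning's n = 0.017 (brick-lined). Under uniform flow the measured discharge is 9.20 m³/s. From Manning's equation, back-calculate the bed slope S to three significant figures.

0.00916

A = b·y = 2.17 × 1.12 = 2.430 m²
P = b + 2y = 2.17 + 2×1.12 = 4.410 m
R = A/P = 2.430/4.410 = 0.5511 m
S = (Q·n / (1·A·R^(2/3)))² = (9.20×0.017 / (1×2.430×0.6722))² = 0.009165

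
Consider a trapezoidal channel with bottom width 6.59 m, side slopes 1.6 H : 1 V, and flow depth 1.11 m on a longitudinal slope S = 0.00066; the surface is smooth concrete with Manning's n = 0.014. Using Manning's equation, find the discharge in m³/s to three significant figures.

15.4 m³/s

A = (b + z·y)·y = (6.59 + 1.6×1.11)×1.11 = 9.286 m²
P = b + 2y√(1+z²) = 6.59 + 2×1.11×√(1+1.6²) = 10.78 m
R = A/P = 9.286/10.78 = 0.8615 m
Q = (1/n)·A·R^(2/3)·S^(1/2) = (1/0.014) × 9.286 × 0.8615^(2/3) × 0.00066^(1/2) = 15.43 m³/s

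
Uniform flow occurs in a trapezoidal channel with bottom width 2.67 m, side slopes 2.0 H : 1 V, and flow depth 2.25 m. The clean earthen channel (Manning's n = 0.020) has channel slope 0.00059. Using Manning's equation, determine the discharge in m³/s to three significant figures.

22.9 m³/s

A = (b + z·y)·y = (2.67 + 2.0×2.25)×2.25 = 16.13 m²
P = b + 2y√(1+z²) = 2.67 + 2×2.25×√(1+2.0²) = 12.73 m
R = A/P = 16.13/12.73 = 1.267 m
Q = (1/n)·A·R^(2/3)·S^(1/2) = (1/0.020) × 16.13 × 1.267^(2/3) × 0.00059^(1/2) = 22.94 m³/s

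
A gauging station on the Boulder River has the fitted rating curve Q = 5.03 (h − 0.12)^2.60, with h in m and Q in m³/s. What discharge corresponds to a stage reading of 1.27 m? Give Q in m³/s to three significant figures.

Q = 5.03 × (1.27 − 0.12)^2.60 = 5.03 × 1.15^2.60 = 7.234 m³/s

7.23 m³/s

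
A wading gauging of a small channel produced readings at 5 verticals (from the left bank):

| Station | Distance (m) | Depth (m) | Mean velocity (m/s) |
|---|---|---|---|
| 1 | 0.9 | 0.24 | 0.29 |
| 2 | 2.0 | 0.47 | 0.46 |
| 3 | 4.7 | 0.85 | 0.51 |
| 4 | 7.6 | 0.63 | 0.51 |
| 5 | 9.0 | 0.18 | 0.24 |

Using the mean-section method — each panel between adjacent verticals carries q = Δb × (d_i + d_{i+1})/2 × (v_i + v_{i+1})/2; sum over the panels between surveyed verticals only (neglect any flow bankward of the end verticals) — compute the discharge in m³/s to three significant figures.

Panel 1-2: Δb = 1.1 m, d̄ = (0.24+0.47)/2 = 0.355, v̄ = (0.29+0.46)/2 = 0.375 → q = 1.1×0.355×0.375 = 0.1464 m³/s
Panel 2-3: Δb = 2.7 m, d̄ = (0.47+0.85)/2 = 0.66, v̄ = (0.46+0.51)/2 = 0.485 → q = 2.7×0.66×0.485 = 0.8643 m³/s
Panel 3-4: Δb = 2.9 m, d̄ = (0.85+0.63)/2 = 0.74, v̄ = (0.51+0.51)/2 = 0.51 → q = 2.9×0.74×0.51 = 1.094 m³/s
Panel 4-5: Δb = 1.4 m, d̄ = (0.63+0.18)/2 = 0.405, v̄ = (0.51+0.24)/2 = 0.375 → q = 1.4×0.405×0.375 = 0.2126 m³/s
Q = Σ q = 2.318 m³/s

2.32 m³/s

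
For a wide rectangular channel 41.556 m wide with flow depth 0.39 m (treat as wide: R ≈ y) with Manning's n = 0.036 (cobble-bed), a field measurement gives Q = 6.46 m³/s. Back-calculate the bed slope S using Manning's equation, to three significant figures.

0.000723

A = b·y = 41.556 × 0.39 = 16.21 m²
Wide channel: R ≈ y = 0.39 m
S = (Q·n / (1·A·R^(2/3)))² = (6.46×0.036 / (1×16.21×0.5338))² = 0.0007226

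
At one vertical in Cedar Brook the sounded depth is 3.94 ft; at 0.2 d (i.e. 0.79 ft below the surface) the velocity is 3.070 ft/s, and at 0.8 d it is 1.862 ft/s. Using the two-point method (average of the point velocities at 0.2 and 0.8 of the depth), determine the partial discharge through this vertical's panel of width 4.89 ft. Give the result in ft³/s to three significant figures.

47.5 ft³/s

v̄ = (3.070 + 1.862) / 2 = 2.466 ft/s
q = v̄ × d × w = 2.466 × 3.94 × 4.89 = 47.51 ft³/s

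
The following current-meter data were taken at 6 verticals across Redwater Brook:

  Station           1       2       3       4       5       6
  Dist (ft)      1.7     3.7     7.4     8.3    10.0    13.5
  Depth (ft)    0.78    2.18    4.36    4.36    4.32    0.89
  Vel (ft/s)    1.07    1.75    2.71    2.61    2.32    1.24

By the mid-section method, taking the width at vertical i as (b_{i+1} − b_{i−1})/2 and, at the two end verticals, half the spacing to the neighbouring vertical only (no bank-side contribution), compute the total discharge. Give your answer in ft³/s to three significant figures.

81.7 ft³/s

w_1 = (3.7 − 1.7)/2 = 1 ft; q_1 = 1.07 × 0.78 × 1 = 0.8346 ft³/s
w_2 = (7.4 − 1.7)/2 = 2.85 ft; q_2 = 1.75 × 2.18 × 2.85 = 10.87 ft³/s
w_3 = (8.3 − 3.7)/2 = 2.3 ft; q_3 = 2.71 × 4.36 × 2.3 = 27.18 ft³/s
w_4 = (10.0 − 7.4)/2 = 1.3 ft; q_4 = 2.61 × 4.36 × 1.3 = 14.79 ft³/s
w_5 = (13.5 − 8.3)/2 = 2.6 ft; q_5 = 2.32 × 4.32 × 2.6 = 26.06 ft³/s
w_6 = (13.5 − 10.0)/2 = 1.75 ft; q_6 = 1.24 × 0.89 × 1.75 = 1.931 ft³/s
Q = Σ qᵢ = 81.67 ft³/s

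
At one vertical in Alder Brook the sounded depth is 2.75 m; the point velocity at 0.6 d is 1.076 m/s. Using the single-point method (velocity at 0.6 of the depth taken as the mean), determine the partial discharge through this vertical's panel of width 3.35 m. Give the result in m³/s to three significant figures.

v̄ = v₀.₆ = 1.076 m/s
q = v̄ × d × w = 1.076 × 2.75 × 3.35 = 9.913 m³/s

9.91 m³/s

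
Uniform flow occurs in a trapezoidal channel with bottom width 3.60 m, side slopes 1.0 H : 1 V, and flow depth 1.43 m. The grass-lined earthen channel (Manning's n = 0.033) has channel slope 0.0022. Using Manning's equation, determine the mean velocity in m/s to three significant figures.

A = (b + z·y)·y = (3.60 + 1.0×1.43)×1.43 = 7.193 m²
P = b + 2y√(1+z²) = 3.60 + 2×1.43×√(1+1.0²) = 7.645 m
R = A/P = 7.193/7.645 = 0.9409 m
Q = (1/n)·A·R^(2/3)·S^(1/2) = (1/0.033) × 7.193 × 0.9409^(2/3) × 0.0022^(1/2) = 9.817 m³/s
V = Q/A = 9.817/7.193 = 1.365 m/s

1.36 m/s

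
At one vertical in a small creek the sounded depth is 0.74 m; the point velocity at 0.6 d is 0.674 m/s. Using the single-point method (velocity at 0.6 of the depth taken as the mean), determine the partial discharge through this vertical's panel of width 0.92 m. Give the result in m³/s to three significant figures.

v̄ = v₀.₆ = 0.674 m/s
q = v̄ × d × w = 0.6740 × 0.74 × 0.92 = 0.4589 m³/s

0.459 m³/s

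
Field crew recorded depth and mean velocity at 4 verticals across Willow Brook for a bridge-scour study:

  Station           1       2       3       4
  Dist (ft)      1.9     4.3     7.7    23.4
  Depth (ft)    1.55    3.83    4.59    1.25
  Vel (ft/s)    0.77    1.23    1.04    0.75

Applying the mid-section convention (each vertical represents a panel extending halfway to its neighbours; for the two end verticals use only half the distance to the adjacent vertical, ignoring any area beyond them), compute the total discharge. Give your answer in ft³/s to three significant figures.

w_1 = (4.3 − 1.9)/2 = 1.2 ft; q_1 = 0.77 × 1.55 × 1.2 = 1.432 ft³/s
w_2 = (7.7 − 1.9)/2 = 2.9 ft; q_2 = 1.23 × 3.83 × 2.9 = 13.66 ft³/s
w_3 = (23.4 − 4.3)/2 = 9.55 ft; q_3 = 1.04 × 4.59 × 9.55 = 45.59 ft³/s
w_4 = (23.4 − 7.7)/2 = 7.85 ft; q_4 = 0.75 × 1.25 × 7.85 = 7.359 ft³/s
Q = Σ qᵢ = 68.04 ft³/s

68.0 ft³/s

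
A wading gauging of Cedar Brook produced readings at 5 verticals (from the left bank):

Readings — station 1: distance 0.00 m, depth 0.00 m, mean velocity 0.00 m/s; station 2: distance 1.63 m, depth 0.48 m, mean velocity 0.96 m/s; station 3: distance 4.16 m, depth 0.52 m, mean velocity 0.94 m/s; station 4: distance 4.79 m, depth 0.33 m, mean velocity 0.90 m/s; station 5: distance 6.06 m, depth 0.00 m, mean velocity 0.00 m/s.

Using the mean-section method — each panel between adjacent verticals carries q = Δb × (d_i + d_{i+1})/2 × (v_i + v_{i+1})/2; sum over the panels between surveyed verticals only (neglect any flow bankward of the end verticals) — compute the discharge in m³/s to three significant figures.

1.73 m³/s

Panel 1-2: Δb = 1.63 m, d̄ = (0.00+0.48)/2 = 0.24, v̄ = (0.00+0.96)/2 = 0.48 → q = 1.63×0.24×0.48 = 0.1878 m³/s
Panel 2-3: Δb = 2.53 m, d̄ = (0.48+0.52)/2 = 0.5, v̄ = (0.96+0.94)/2 = 0.95 → q = 2.53×0.5×0.95 = 1.202 m³/s
Panel 3-4: Δb = 0.63 m, d̄ = (0.52+0.33)/2 = 0.425, v̄ = (0.94+0.90)/2 = 0.92 → q = 0.63×0.425×0.92 = 0.2463 m³/s
Panel 4-5: Δb = 1.27 m, d̄ = (0.33+0.00)/2 = 0.165, v̄ = (0.90+0.00)/2 = 0.45 → q = 1.27×0.165×0.45 = 0.09430 m³/s
Q = Σ q = 1.730 m³/s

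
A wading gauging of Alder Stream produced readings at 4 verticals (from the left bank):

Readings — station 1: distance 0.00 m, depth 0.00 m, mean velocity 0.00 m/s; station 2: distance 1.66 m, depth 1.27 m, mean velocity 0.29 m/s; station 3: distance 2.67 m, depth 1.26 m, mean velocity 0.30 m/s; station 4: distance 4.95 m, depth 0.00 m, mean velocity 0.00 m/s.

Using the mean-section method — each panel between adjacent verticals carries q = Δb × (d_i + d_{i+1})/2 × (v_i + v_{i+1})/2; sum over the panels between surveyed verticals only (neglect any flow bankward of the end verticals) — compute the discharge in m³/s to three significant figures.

Panel 1-2: Δb = 1.66 m, d̄ = (0.00+1.27)/2 = 0.635, v̄ = (0.00+0.29)/2 = 0.145 → q = 1.66×0.635×0.145 = 0.1528 m³/s
Panel 2-3: Δb = 1.01 m, d̄ = (1.27+1.26)/2 = 1.265, v̄ = (0.29+0.30)/2 = 0.295 → q = 1.01×1.265×0.295 = 0.3769 m³/s
Panel 3-4: Δb = 2.28 m, d̄ = (1.26+0.00)/2 = 0.63, v̄ = (0.30+0.00)/2 = 0.15 → q = 2.28×0.63×0.15 = 0.2155 m³/s
Q = Σ q = 0.7452 m³/s

0.745 m³/s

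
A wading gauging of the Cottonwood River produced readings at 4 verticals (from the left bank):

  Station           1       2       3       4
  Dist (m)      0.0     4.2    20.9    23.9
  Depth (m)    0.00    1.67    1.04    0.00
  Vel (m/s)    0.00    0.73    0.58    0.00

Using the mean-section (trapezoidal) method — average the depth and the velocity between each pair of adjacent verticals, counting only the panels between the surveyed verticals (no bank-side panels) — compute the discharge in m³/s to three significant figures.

16.6 m³/s

Panel 1-2: Δb = 4.2 m, d̄ = (0.00+1.67)/2 = 0.835, v̄ = (0.00+0.73)/2 = 0.365 → q = 4.2×0.835×0.365 = 1.280 m³/s
Panel 2-3: Δb = 16.7 m, d̄ = (1.67+1.04)/2 = 1.355, v̄ = (0.73+0.58)/2 = 0.655 → q = 16.7×1.355×0.655 = 14.82 m³/s
Panel 3-4: Δb = 3 m, d̄ = (1.04+0.00)/2 = 0.52, v̄ = (0.58+0.00)/2 = 0.29 → q = 3×0.52×0.29 = 0.4524 m³/s
Q = Σ q = 16.55 m³/s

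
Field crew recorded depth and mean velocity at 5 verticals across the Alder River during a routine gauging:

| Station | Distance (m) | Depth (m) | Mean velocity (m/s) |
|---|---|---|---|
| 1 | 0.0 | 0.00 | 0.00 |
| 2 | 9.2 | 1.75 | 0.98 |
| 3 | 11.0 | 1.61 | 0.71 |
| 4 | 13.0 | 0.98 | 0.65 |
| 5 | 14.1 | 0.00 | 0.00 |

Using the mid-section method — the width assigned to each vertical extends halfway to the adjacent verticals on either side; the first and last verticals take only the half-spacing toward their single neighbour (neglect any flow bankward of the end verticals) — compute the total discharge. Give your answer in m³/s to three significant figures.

12.6 m³/s

w_2 = (11.0 − 0.0)/2 = 5.5 m; q_2 = 0.98 × 1.75 × 5.5 = 9.433 m³/s
w_3 = (13.0 − 9.2)/2 = 1.9 m; q_3 = 0.71 × 1.61 × 1.9 = 2.172 m³/s
w_4 = (14.1 − 11.0)/2 = 1.55 m; q_4 = 0.65 × 0.98 × 1.55 = 0.9874 m³/s
Stations 1, 5 contribute zero (depth or velocity is 0).
Q = Σ qᵢ = 12.59 m³/s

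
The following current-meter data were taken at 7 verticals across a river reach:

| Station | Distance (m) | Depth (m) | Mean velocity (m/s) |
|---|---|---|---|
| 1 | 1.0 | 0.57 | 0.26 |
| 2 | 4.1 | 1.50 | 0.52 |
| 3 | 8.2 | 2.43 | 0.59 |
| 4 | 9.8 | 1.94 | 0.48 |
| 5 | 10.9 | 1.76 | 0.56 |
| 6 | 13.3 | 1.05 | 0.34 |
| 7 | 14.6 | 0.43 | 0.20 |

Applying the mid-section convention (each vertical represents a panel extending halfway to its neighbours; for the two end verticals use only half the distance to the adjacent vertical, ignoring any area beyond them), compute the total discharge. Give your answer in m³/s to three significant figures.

10.8 m³/s

w_1 = (4.1 − 1.0)/2 = 1.55 m; q_1 = 0.26 × 0.57 × 1.55 = 0.2297 m³/s
w_2 = (8.2 − 1.0)/2 = 3.6 m; q_2 = 0.52 × 1.50 × 3.6 = 2.808 m³/s
w_3 = (9.8 − 4.1)/2 = 2.85 m; q_3 = 0.59 × 2.43 × 2.85 = 4.086 m³/s
w_4 = (10.9 − 8.2)/2 = 1.35 m; q_4 = 0.48 × 1.94 × 1.35 = 1.257 m³/s
w_5 = (13.3 − 9.8)/2 = 1.75 m; q_5 = 0.56 × 1.76 × 1.75 = 1.725 m³/s
w_6 = (14.6 − 10.9)/2 = 1.85 m; q_6 = 0.34 × 1.05 × 1.85 = 0.6605 m³/s
w_7 = (14.6 − 13.3)/2 = 0.65 m; q_7 = 0.20 × 0.43 × 0.65 = 0.05590 m³/s
Q = Σ qᵢ = 10.82 m³/s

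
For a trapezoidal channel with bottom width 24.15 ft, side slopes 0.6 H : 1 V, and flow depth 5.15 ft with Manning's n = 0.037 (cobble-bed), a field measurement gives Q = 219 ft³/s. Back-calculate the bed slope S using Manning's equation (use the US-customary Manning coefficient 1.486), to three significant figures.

0.000248

A = (b + z·y)·y = (24.15 + 0.6×5.15)×5.15 = 140.3 ft²
P = b + 2y√(1+z²) = 24.15 + 2×5.15×√(1+0.6²) = 36.16 ft
R = A/P = 140.3/36.16 = 3.879 ft
S = (Q·n / (1.486·A·R^(2/3)))² = (219×0.037 / (1.486×140.3×2.469))² = 0.0002479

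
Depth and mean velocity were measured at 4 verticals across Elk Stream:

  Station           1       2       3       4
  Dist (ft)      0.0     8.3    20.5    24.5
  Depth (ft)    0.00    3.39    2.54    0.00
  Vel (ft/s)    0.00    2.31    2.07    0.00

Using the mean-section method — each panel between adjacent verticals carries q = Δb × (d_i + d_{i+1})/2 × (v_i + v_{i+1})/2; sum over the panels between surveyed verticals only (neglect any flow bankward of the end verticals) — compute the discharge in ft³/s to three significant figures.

Panel 1-2: Δb = 8.3 ft, d̄ = (0.00+3.39)/2 = 1.695, v̄ = (0.00+2.31)/2 = 1.155 → q = 8.3×1.695×1.155 = 16.25 ft³/s
Panel 2-3: Δb = 12.2 ft, d̄ = (3.39+2.54)/2 = 2.965, v̄ = (2.31+2.07)/2 = 2.19 → q = 12.2×2.965×2.19 = 79.22 ft³/s
Panel 3-4: Δb = 4 ft, d̄ = (2.54+0.00)/2 = 1.27, v̄ = (2.07+0.00)/2 = 1.035 → q = 4×1.27×1.035 = 5.258 ft³/s
Q = Σ q = 100.7 ft³/s

101 ft³/s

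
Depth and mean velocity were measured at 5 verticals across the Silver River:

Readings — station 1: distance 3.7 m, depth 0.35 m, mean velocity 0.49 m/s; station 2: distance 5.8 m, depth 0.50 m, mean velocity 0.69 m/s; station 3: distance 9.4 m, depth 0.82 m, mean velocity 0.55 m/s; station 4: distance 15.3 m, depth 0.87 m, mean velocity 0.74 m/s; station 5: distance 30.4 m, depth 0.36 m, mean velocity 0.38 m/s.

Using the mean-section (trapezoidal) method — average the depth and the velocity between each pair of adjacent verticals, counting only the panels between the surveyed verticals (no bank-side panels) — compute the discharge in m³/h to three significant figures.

Panel 1-2: Δb = 2.1 m, d̄ = (0.35+0.50)/2 = 0.425, v̄ = (0.49+0.69)/2 = 0.59 → q = 2.1×0.425×0.59 = 0.5266 m³/s
Panel 2-3: Δb = 3.6 m, d̄ = (0.50+0.82)/2 = 0.66, v̄ = (0.69+0.55)/2 = 0.62 → q = 3.6×0.66×0.62 = 1.473 m³/s
Panel 3-4: Δb = 5.9 m, d̄ = (0.82+0.87)/2 = 0.845, v̄ = (0.55+0.74)/2 = 0.645 → q = 5.9×0.845×0.645 = 3.216 m³/s
Panel 4-5: Δb = 15.1 m, d̄ = (0.87+0.36)/2 = 0.615, v̄ = (0.74+0.38)/2 = 0.56 → q = 15.1×0.615×0.56 = 5.200 m³/s
Q = Σ q = 10.42 m³/s
= 10.42 × 3600 = 37500 m³/h

37500 m³/h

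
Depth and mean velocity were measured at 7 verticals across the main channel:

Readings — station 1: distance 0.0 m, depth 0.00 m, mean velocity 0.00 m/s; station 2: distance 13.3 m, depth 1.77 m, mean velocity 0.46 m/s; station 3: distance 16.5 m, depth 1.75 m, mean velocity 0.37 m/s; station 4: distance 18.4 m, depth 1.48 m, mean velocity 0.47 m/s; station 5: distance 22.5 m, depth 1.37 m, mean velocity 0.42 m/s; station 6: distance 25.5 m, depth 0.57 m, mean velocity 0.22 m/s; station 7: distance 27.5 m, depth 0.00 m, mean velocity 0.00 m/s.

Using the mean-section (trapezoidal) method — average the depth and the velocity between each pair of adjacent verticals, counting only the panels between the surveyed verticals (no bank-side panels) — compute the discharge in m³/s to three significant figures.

9.93 m³/s

Panel 1-2: Δb = 13.3 m, d̄ = (0.00+1.77)/2 = 0.885, v̄ = (0.00+0.46)/2 = 0.23 → q = 13.3×0.885×0.23 = 2.707 m³/s
Panel 2-3: Δb = 3.2 m, d̄ = (1.77+1.75)/2 = 1.76, v̄ = (0.46+0.37)/2 = 0.415 → q = 3.2×1.76×0.415 = 2.337 m³/s
Panel 3-4: Δb = 1.9 m, d̄ = (1.75+1.48)/2 = 1.615, v̄ = (0.37+0.47)/2 = 0.42 → q = 1.9×1.615×0.42 = 1.289 m³/s
Panel 4-5: Δb = 4.1 m, d̄ = (1.48+1.37)/2 = 1.425, v̄ = (0.47+0.42)/2 = 0.445 → q = 4.1×1.425×0.445 = 2.600 m³/s
Panel 5-6: Δb = 3 m, d̄ = (1.37+0.57)/2 = 0.97, v̄ = (0.42+0.22)/2 = 0.32 → q = 3×0.97×0.32 = 0.9312 m³/s
Panel 6-7: Δb = 2 m, d̄ = (0.57+0.00)/2 = 0.285, v̄ = (0.22+0.00)/2 = 0.11 → q = 2×0.285×0.11 = 0.06270 m³/s
Q = Σ q = 9.927 m³/s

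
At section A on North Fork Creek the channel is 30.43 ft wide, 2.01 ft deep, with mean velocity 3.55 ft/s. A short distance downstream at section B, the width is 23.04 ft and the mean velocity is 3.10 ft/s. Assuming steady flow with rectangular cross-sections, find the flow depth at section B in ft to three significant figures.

3.04 ft

Q = A₁V₁ = (30.43×2.01) × 3.55 = 217.1 ft³/s
d₂ = Q/(b₂ V₂) = 217.1/(23.04×3.10) = 3.040 ft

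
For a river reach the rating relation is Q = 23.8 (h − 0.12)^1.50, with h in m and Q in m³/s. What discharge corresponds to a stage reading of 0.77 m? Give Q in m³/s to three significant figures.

12.5 m³/s

Q = 23.8 × (0.77 − 0.12)^1.50 = 23.8 × 0.65^1.50 = 12.47 m³/s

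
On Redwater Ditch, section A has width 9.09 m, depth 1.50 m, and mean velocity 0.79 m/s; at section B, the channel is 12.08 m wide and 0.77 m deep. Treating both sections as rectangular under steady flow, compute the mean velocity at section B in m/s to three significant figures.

1.16 m/s

Q = A₁V₁ = (9.09×1.50) × 0.79 = 10.77 m³/s
A₂ = 12.08 × 0.77 = 9.302 m²
V₂ = Q/A₂ = 10.77/9.302 = 1.158 m/s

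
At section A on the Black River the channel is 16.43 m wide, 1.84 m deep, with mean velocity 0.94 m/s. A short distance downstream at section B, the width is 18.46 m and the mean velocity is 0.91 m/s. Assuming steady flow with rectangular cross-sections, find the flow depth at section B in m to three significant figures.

Q = A₁V₁ = (16.43×1.84) × 0.94 = 28.42 m³/s
d₂ = Q/(b₂ V₂) = 28.42/(18.46×0.91) = 1.692 m

1.69 m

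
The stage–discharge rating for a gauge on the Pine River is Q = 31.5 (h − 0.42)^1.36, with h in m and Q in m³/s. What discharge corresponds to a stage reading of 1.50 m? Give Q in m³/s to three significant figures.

Q = 31.5 × (1.50 − 0.42)^1.36 = 31.5 × 1.08^1.36 = 34.98 m³/s

35.0 m³/s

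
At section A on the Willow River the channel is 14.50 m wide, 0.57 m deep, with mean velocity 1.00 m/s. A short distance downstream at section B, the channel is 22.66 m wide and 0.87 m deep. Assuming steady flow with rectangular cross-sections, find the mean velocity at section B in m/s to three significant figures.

0.419 m/s

Q = A₁V₁ = (14.50×0.57) × 1.00 = 8.265 m³/s
A₂ = 22.66 × 0.87 = 19.71 m²
V₂ = Q/A₂ = 8.265/19.71 = 0.4192 m/s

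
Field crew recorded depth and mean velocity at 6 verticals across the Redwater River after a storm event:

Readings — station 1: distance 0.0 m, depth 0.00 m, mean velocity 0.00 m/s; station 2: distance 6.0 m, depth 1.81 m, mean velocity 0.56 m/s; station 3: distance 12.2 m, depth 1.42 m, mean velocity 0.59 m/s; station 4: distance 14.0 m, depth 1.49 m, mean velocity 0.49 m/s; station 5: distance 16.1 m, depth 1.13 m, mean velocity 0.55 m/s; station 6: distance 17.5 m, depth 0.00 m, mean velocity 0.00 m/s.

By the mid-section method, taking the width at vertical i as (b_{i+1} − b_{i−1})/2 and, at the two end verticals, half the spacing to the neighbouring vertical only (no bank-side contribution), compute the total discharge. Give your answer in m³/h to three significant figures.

w_2 = (12.2 − 0.0)/2 = 6.1 m; q_2 = 0.56 × 1.81 × 6.1 = 6.183 m³/s
w_3 = (14.0 − 6.0)/2 = 4 m; q_3 = 0.59 × 1.42 × 4 = 3.351 m³/s
w_4 = (16.1 − 12.2)/2 = 1.95 m; q_4 = 0.49 × 1.49 × 1.95 = 1.424 m³/s
w_5 = (17.5 − 14.0)/2 = 1.75 m; q_5 = 0.55 × 1.13 × 1.75 = 1.088 m³/s
Stations 1, 6 contribute zero (depth or velocity is 0).
Q = Σ qᵢ = 12.05 m³/s
= 12.05 × 3600 = 43360 m³/h

43400 m³/h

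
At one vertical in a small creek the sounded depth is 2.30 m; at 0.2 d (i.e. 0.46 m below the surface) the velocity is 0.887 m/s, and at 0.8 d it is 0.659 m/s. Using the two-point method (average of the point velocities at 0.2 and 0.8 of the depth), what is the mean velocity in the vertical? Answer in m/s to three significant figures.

v̄ = (0.887 + 0.659) / 2 = 0.7730 m/s

0.773 m/s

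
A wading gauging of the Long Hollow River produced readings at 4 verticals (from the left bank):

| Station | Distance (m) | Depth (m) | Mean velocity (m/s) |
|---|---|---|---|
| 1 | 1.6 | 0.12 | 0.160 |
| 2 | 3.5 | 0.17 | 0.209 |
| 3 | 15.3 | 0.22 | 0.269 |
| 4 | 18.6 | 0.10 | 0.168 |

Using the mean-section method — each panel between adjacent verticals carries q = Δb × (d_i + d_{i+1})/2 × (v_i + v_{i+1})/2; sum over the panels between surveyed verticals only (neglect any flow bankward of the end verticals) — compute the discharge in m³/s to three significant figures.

0.716 m³/s

Panel 1-2: Δb = 1.9 m, d̄ = (0.12+0.17)/2 = 0.145, v̄ = (0.160+0.209)/2 = 0.1845 → q = 1.9×0.145×0.1845 = 0.05083 m³/s
Panel 2-3: Δb = 11.8 m, d̄ = (0.17+0.22)/2 = 0.195, v̄ = (0.209+0.269)/2 = 0.239 → q = 11.8×0.195×0.239 = 0.5499 m³/s
Panel 3-4: Δb = 3.3 m, d̄ = (0.22+0.10)/2 = 0.16, v̄ = (0.269+0.168)/2 = 0.2185 → q = 3.3×0.16×0.2185 = 0.1154 m³/s
Q = Σ q = 0.7161 m³/s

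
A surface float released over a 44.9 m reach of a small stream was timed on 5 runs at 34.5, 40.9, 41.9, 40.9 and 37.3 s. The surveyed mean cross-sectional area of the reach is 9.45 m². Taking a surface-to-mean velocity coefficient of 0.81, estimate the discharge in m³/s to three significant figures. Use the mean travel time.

t̄ = (34.5 + 40.9 + 41.9 + 40.9 + 37.3) / 5 = 39.1 s
v_surface = L / t̄ = 44.9 / 39.1 = 1.148 m/s
v_mean = 0.81 × 1.148 = 0.9302 m/s
Q = A × v_mean = 9.45 × 0.9302 = 8.790 m³/s

8.79 m³/s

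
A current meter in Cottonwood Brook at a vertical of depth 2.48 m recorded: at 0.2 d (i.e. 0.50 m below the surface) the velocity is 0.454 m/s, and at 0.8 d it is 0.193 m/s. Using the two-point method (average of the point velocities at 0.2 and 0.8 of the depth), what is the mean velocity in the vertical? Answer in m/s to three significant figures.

0.324 m/s

v̄ = (0.454 + 0.193) / 2 = 0.3235 m/s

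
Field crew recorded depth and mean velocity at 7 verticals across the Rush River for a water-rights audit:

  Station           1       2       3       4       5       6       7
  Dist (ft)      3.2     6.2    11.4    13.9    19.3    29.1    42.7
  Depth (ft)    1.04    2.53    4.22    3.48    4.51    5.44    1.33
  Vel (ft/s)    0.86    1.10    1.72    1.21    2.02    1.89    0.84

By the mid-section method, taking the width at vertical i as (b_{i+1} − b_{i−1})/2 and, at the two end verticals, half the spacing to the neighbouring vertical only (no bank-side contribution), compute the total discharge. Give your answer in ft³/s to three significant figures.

254 ft³/s

w_1 = (6.2 − 3.2)/2 = 1.5 ft; q_1 = 0.86 × 1.04 × 1.5 = 1.342 ft³/s
w_2 = (11.4 − 3.2)/2 = 4.1 ft; q_2 = 1.10 × 2.53 × 4.1 = 11.41 ft³/s
w_3 = (13.9 − 6.2)/2 = 3.85 ft; q_3 = 1.72 × 4.22 × 3.85 = 27.94 ft³/s
w_4 = (19.3 − 11.4)/2 = 3.95 ft; q_4 = 1.21 × 3.48 × 3.95 = 16.63 ft³/s
w_5 = (29.1 − 13.9)/2 = 7.6 ft; q_5 = 2.02 × 4.51 × 7.6 = 69.24 ft³/s
w_6 = (42.7 − 19.3)/2 = 11.7 ft; q_6 = 1.89 × 5.44 × 11.7 = 120.3 ft³/s
w_7 = (42.7 − 29.1)/2 = 6.8 ft; q_7 = 0.84 × 1.33 × 6.8 = 7.597 ft³/s
Q = Σ qᵢ = 254.5 ft³/s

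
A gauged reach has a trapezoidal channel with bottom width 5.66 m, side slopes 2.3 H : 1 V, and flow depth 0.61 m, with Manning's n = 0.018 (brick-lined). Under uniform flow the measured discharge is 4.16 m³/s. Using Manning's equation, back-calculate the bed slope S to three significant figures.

0.000773

A = (b + z·y)·y = (5.66 + 2.3×0.61)×0.61 = 4.308 m²
P = b + 2y√(1+z²) = 5.66 + 2×0.61×√(1+2.3²) = 8.720 m
R = A/P = 4.308/8.720 = 0.4941 m
S = (Q·n / (1·A·R^(2/3)))² = (4.16×0.018 / (1×4.308×0.6250))² = 0.0007733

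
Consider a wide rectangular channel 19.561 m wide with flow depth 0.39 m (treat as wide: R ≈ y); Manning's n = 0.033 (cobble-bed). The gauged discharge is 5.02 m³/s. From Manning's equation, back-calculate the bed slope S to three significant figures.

0.00165

A = b·y = 19.561 × 0.39 = 7.629 m²
Wide channel: R ≈ y = 0.39 m
S = (Q·n / (1·A·R^(2/3)))² = (5.02×0.033 / (1×7.629×0.5338))² = 0.001655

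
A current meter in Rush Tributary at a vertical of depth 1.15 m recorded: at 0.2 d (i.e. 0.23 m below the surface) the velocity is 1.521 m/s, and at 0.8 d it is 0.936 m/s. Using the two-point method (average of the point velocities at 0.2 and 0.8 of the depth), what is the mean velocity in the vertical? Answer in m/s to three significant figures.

1.23 m/s

v̄ = (1.521 + 0.936) / 2 = 1.229 m/s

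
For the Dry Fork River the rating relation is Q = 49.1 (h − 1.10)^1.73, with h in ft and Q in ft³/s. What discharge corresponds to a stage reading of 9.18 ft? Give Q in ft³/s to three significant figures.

Q = 49.1 × (9.18 − 1.10)^1.73 = 49.1 × 8.08^1.73 = 1823 ft³/s

1820 ft³/s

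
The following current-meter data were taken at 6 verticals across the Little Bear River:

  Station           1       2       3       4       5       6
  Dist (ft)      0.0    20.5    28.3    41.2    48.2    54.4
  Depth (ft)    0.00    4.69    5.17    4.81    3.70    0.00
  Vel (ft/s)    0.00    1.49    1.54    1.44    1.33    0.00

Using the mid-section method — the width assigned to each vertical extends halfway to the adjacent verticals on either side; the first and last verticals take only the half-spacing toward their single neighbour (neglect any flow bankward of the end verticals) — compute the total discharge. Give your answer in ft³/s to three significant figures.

283 ft³/s

w_2 = (28.3 − 0.0)/2 = 14.15 ft; q_2 = 1.49 × 4.69 × 14.15 = 98.88 ft³/s
w_3 = (41.2 − 20.5)/2 = 10.35 ft; q_3 = 1.54 × 5.17 × 10.35 = 82.40 ft³/s
w_4 = (48.2 − 28.3)/2 = 9.95 ft; q_4 = 1.44 × 4.81 × 9.95 = 68.92 ft³/s
w_5 = (54.4 − 41.2)/2 = 6.6 ft; q_5 = 1.33 × 3.70 × 6.6 = 32.48 ft³/s
Stations 1, 6 contribute zero (depth or velocity is 0).
Q = Σ qᵢ = 282.7 ft³/s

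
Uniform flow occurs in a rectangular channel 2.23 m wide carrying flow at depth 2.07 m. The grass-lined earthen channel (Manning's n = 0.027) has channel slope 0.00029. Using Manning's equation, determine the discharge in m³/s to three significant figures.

A = b·y = 2.23 × 2.07 = 4.616 m²
P = b + 2y = 2.23 + 2×2.07 = 6.370 m
R = A/P = 4.616/6.370 = 0.7247 m
Q = (1/n)·A·R^(2/3)·S^(1/2) = (1/0.027) × 4.616 × 0.7247^(2/3) × 0.00029^(1/2) = 2.349 m³/s

2.35 m³/s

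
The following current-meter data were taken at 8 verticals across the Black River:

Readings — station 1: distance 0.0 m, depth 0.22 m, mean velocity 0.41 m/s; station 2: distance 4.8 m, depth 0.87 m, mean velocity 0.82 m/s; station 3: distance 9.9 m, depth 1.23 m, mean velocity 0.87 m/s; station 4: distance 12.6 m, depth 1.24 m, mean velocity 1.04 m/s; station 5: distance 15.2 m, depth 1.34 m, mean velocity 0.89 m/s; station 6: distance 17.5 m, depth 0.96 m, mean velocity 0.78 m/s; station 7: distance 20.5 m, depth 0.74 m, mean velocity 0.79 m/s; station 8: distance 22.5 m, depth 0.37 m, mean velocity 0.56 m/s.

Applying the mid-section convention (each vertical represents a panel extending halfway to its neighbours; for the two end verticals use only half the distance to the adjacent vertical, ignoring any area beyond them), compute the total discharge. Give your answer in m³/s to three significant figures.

w_1 = (4.8 − 0.0)/2 = 2.4 m; q_1 = 0.41 × 0.22 × 2.4 = 0.2165 m³/s
w_2 = (9.9 − 0.0)/2 = 4.95 m; q_2 = 0.82 × 0.87 × 4.95 = 3.531 m³/s
w_3 = (12.6 − 4.8)/2 = 3.9 m; q_3 = 0.87 × 1.23 × 3.9 = 4.173 m³/s
w_4 = (15.2 − 9.9)/2 = 2.65 m; q_4 = 1.04 × 1.24 × 2.65 = 3.417 m³/s
w_5 = (17.5 − 12.6)/2 = 2.45 m; q_5 = 0.89 × 1.34 × 2.45 = 2.922 m³/s
w_6 = (20.5 − 15.2)/2 = 2.65 m; q_6 = 0.78 × 0.96 × 2.65 = 1.984 m³/s
w_7 = (22.5 − 17.5)/2 = 2.5 m; q_7 = 0.79 × 0.74 × 2.5 = 1.462 m³/s
w_8 = (22.5 − 20.5)/2 = 1 m; q_8 = 0.56 × 0.37 × 1 = 0.2072 m³/s
Q = Σ qᵢ = 17.91 m³/s

17.9 m³/s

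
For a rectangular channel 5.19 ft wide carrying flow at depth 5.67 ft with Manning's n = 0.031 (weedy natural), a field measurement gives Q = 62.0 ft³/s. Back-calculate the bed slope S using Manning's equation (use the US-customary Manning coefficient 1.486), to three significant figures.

0.000895

A = b·y = 5.19 × 5.67 = 29.43 ft²
P = b + 2y = 5.19 + 2×5.67 = 16.53 ft
R = A/P = 29.43/16.53 = 1.780 ft
S = (Q·n / (1.486·A·R^(2/3)))² = (62.0×0.031 / (1.486×29.43×1.469))² = 0.0008954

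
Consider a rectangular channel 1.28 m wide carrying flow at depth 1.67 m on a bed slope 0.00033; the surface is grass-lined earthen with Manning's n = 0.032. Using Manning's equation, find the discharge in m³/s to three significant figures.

A = b·y = 1.28 × 1.67 = 2.138 m²
P = b + 2y = 1.28 + 2×1.67 = 4.620 m
R = A/P = 2.138/4.620 = 0.4627 m
Q = (1/n)·A·R^(2/3)·S^(1/2) = (1/0.032) × 2.138 × 0.4627^(2/3) × 0.00033^(1/2) = 0.7259 m³/s

0.726 m³/s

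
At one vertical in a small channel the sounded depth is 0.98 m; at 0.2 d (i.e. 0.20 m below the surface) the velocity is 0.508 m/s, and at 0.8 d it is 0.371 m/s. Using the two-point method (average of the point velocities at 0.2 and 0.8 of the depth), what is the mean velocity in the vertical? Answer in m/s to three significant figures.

0.440 m/s

v̄ = (0.508 + 0.371) / 2 = 0.4395 m/s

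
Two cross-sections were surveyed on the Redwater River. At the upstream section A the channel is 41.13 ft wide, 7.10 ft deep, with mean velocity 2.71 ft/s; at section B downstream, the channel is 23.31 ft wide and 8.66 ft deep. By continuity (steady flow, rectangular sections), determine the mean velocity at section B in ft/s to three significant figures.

3.92 ft/s

Q = A₁V₁ = (41.13×7.10) × 2.71 = 791.4 ft³/s
A₂ = 23.31 × 8.66 = 201.9 ft²
V₂ = Q/A₂ = 791.4/201.9 = 3.920 ft/s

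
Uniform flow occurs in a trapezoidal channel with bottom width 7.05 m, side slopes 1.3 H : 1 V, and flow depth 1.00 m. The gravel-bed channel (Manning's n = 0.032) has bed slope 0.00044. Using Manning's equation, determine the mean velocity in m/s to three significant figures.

0.569 m/s

A = (b + z·y)·y = (7.05 + 1.3×1.00)×1.00 = 8.350 m²
P = b + 2y√(1+z²) = 7.05 + 2×1.00×√(1+1.3²) = 10.33 m
R = A/P = 8.350/10.33 = 0.8083 m
Q = (1/n)·A·R^(2/3)·S^(1/2) = (1/0.032) × 8.350 × 0.8083^(2/3) × 0.00044^(1/2) = 4.749 m³/s
V = Q/A = 4.749/8.350 = 0.5688 m/s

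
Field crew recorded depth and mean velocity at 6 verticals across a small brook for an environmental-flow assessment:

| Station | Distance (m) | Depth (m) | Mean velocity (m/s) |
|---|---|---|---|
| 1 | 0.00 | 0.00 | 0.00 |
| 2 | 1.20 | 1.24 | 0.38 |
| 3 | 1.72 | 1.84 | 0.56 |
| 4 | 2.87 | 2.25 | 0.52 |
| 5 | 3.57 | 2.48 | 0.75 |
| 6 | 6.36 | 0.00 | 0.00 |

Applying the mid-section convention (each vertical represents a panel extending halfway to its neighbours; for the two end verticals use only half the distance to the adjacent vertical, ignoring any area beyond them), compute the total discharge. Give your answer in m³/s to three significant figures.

w_2 = (1.72 − 0.00)/2 = 0.86 m; q_2 = 0.38 × 1.24 × 0.86 = 0.4052 m³/s
w_3 = (2.87 − 1.20)/2 = 0.835 m; q_3 = 0.56 × 1.84 × 0.835 = 0.8604 m³/s
w_4 = (3.57 − 1.72)/2 = 0.925 m; q_4 = 0.52 × 2.25 × 0.925 = 1.082 m³/s
w_5 = (6.36 − 2.87)/2 = 1.745 m; q_5 = 0.75 × 2.48 × 1.745 = 3.246 m³/s
Stations 1, 6 contribute zero (depth or velocity is 0).
Q = Σ qᵢ = 5.594 m³/s

5.59 m³/s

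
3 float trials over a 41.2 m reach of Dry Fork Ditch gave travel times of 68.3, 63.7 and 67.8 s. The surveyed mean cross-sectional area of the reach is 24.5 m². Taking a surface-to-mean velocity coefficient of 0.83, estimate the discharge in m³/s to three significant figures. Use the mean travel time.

12.6 m³/s

t̄ = (68.3 + 63.7 + 67.8) / 3 = 66.6 s
v_surface = L / t̄ = 41.2 / 66.6 = 0.6186 m/s
v_mean = 0.83 × 0.6186 = 0.5135 m/s
Q = A × v_mean = 24.5 × 0.5135 = 12.58 m³/s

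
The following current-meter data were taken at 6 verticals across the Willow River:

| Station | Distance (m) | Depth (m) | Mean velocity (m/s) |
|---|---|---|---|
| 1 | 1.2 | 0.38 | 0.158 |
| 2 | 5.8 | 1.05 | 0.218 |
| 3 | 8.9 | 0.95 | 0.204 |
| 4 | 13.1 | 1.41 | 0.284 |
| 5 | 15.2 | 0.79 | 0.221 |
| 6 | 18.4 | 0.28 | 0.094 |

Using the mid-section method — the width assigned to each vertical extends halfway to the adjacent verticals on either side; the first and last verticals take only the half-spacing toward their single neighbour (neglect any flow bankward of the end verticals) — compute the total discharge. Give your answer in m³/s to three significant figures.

w_1 = (5.8 − 1.2)/2 = 2.3 m; q_1 = 0.158 × 0.38 × 2.3 = 0.1381 m³/s
w_2 = (8.9 − 1.2)/2 = 3.85 m; q_2 = 0.218 × 1.05 × 3.85 = 0.8813 m³/s
w_3 = (13.1 − 5.8)/2 = 3.65 m; q_3 = 0.204 × 0.95 × 3.65 = 0.7074 m³/s
w_4 = (15.2 − 8.9)/2 = 3.15 m; q_4 = 0.284 × 1.41 × 3.15 = 1.261 m³/s
w_5 = (18.4 − 13.1)/2 = 2.65 m; q_5 = 0.221 × 0.79 × 2.65 = 0.4627 m³/s
w_6 = (18.4 − 15.2)/2 = 1.6 m; q_6 = 0.094 × 0.28 × 1.6 = 0.04211 m³/s
Q = Σ qᵢ = 3.493 m³/s

3.49 m³/s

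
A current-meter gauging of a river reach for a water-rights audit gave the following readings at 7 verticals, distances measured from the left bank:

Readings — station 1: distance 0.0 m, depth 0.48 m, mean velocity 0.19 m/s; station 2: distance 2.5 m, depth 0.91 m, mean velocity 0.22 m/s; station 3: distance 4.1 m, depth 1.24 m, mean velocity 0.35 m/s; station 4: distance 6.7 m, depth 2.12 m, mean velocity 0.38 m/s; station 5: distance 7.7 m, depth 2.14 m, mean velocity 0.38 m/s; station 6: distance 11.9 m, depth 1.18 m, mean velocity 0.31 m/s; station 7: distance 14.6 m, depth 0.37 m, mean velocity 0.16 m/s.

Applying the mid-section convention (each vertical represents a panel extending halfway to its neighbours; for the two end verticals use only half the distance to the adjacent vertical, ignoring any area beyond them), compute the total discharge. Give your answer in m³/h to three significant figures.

22800 m³/h

w_1 = (2.5 − 0.0)/2 = 1.25 m; q_1 = 0.19 × 0.48 × 1.25 = 0.1140 m³/s
w_2 = (4.1 − 0.0)/2 = 2.05 m; q_2 = 0.22 × 0.91 × 2.05 = 0.4104 m³/s
w_3 = (6.7 − 2.5)/2 = 2.1 m; q_3 = 0.35 × 1.24 × 2.1 = 0.9114 m³/s
w_4 = (7.7 − 4.1)/2 = 1.8 m; q_4 = 0.38 × 2.12 × 1.8 = 1.450 m³/s
w_5 = (11.9 − 6.7)/2 = 2.6 m; q_5 = 0.38 × 2.14 × 2.6 = 2.114 m³/s
w_6 = (14.6 − 7.7)/2 = 3.45 m; q_6 = 0.31 × 1.18 × 3.45 = 1.262 m³/s
w_7 = (14.6 − 11.9)/2 = 1.35 m; q_7 = 0.16 × 0.37 × 1.35 = 0.07992 m³/s
Q = Σ qᵢ = 6.342 m³/s
= 6.342 × 3600 = 22830 m³/h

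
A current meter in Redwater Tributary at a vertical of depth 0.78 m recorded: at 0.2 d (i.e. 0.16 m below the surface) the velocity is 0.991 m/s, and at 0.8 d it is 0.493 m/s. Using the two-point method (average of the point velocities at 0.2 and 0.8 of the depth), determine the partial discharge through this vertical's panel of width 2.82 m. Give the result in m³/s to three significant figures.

v̄ = (0.991 + 0.493) / 2 = 0.7420 m/s
q = v̄ × d × w = 0.7420 × 0.78 × 2.82 = 1.632 m³/s

1.63 m³/s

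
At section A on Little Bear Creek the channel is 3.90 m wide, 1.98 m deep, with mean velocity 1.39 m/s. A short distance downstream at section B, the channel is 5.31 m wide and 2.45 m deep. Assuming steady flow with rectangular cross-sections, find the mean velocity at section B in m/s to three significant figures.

Q = A₁V₁ = (3.90×1.98) × 1.39 = 10.73 m³/s
A₂ = 5.31 × 2.45 = 13.01 m²
V₂ = Q/A₂ = 10.73/13.01 = 0.8251 m/s

0.825 m/s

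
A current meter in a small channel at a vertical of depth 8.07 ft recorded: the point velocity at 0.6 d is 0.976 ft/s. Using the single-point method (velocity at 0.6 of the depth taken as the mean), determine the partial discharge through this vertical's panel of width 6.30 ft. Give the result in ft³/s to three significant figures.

49.6 ft³/s

v̄ = v₀.₆ = 0.976 ft/s
q = v̄ × d × w = 0.9760 × 8.07 × 6.30 = 49.62 ft³/s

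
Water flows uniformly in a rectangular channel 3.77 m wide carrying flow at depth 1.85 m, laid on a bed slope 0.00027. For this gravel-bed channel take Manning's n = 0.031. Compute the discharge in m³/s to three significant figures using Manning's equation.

A = b·y = 3.77 × 1.85 = 6.975 m²
P = b + 2y = 3.77 + 2×1.85 = 7.470 m
R = A/P = 6.975/7.470 = 0.9337 m
Q = (1/n)·A·R^(2/3)·S^(1/2) = (1/0.031) × 6.975 × 0.9337^(2/3) × 0.00027^(1/2) = 3.532 m³/s

3.53 m³/s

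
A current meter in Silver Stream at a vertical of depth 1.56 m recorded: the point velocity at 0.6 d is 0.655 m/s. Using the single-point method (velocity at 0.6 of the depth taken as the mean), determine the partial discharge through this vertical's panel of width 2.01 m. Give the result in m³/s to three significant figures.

2.05 m³/s

v̄ = v₀.₆ = 0.655 m/s
q = v̄ × d × w = 0.6550 × 1.56 × 2.01 = 2.054 m³/s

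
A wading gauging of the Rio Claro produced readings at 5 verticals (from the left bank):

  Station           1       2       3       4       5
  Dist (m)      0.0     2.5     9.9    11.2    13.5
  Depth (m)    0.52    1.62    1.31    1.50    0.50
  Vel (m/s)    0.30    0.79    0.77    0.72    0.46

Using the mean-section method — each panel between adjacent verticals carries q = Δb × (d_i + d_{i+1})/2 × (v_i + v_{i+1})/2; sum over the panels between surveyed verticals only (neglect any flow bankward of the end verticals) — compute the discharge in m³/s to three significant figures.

12.6 m³/s

Panel 1-2: Δb = 2.5 m, d̄ = (0.52+1.62)/2 = 1.07, v̄ = (0.30+0.79)/2 = 0.545 → q = 2.5×1.07×0.545 = 1.458 m³/s
Panel 2-3: Δb = 7.4 m, d̄ = (1.62+1.31)/2 = 1.465, v̄ = (0.79+0.77)/2 = 0.78 → q = 7.4×1.465×0.78 = 8.456 m³/s
Panel 3-4: Δb = 1.3 m, d̄ = (1.31+1.50)/2 = 1.405, v̄ = (0.77+0.72)/2 = 0.745 → q = 1.3×1.405×0.745 = 1.361 m³/s
Panel 4-5: Δb = 2.3 m, d̄ = (1.50+0.50)/2 = 1, v̄ = (0.72+0.46)/2 = 0.59 → q = 2.3×1×0.59 = 1.357 m³/s
Q = Σ q = 12.63 m³/s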